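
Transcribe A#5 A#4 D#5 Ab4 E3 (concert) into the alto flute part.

D#6 D#5 G#5 Db5 A3

The alto flute sounds a perfect fourth below written, so the written part must be a perfect fourth above concert — transpose each note up.
A#5 to D#6
A#4 to D#5
D#5 to G#5
Ab4 to Db5
E3 to A3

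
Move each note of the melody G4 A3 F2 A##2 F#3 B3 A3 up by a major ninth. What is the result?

A5 B4 G3 B##3 G#4 C#5 B4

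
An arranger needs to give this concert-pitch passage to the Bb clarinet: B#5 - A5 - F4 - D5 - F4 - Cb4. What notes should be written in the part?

The Bb clarinet sounds a major second below written, so the written part must be a major second above concert — transpose each note up.
B#5 to C##6
A5 to B5
F4 to G4
D5 to E5
F4 to G4
Cb4 to Db4

C##6 B5 G4 E5 G4 Db4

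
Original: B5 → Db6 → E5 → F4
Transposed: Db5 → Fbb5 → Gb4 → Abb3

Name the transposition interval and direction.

down an augmented sixth

Take the first pair: B5 → Db5. B to D spans 6 letter names, so the interval is some kind of sixth.
Db5 to B5 is 10 semitones, which makes it an augmented sixth; the second version is lower, so the direction is down.
Checking another pair — F4 → Abb3 — gives the same interval.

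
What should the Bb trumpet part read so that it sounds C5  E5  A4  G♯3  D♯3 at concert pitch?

D5 F#5 B4 A#3 E#3

Written C4 sounds as Bb3 on the Bb trumpet, so concert pitches are written a major second up.
C5 to D5
E5 to F#5
A4 to B4
G#3 to A#3
D#3 to E#3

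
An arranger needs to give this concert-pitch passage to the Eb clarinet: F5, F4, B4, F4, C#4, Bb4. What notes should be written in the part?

The Eb clarinet sounds a minor third above written, so the written part must be a minor third below concert — transpose each note down.
F5 gives D5
F4 gives D4
B4 gives G#4
F4 gives D4
C#4 gives A#3
Bb4 gives G4

D5 D4 G#4 D4 A#3 G4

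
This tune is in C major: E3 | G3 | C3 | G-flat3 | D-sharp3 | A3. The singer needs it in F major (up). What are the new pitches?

C major to F major up is a perfect fourth, so every note moves up by that interval.
E3 becomes A3
G3 becomes C4
C3 becomes F3
Gb3 becomes Cb4
D#3 becomes G#3
A3 becomes D4

A3 C4 F3 Cb4 G#3 D4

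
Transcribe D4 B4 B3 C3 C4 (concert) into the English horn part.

The English horn sounds a perfect fifth below written, so the written part must be a perfect fifth above concert — transpose each note up.
D4 → A4
B4 → F#5
B3 → F#4
C3 → G3
C4 → G4

A4 F#5 F#4 G3 G4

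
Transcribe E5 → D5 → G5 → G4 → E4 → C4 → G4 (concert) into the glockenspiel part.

The glockenspiel sounds a perfect fifteenth above written, so the written part must be a perfect fifteenth below concert — transpose each note down.
E5 to E3
D5 to D3
G5 to G3
G4 to G2
E4 to E2
C4 to C2
G4 to G2

E3 D3 G3 G2 E2 C2 G2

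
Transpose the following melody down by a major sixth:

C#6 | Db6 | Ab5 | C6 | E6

C#6 → E5
Db6 → Fb5
Ab5 → Cb5
C6 → Eb5
E6 → G5

E5 Fb5 Cb5 Eb5 G5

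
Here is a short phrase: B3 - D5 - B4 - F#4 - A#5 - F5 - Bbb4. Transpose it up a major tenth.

D#5 F#6 D#6 A#5 C##7 A6 Db6

A major tenth up from B3 gives D#5.
D5 up a major tenth is F#6.
A major tenth up from B4 gives D#6.
F#4: a tenth up reaches A, and 16 semitones makes it A#5.
A#5 up a major tenth is C##7.
F5 up a major tenth is A6.
Bbb4: a tenth up reaches D, and 16 semitones makes it Db6.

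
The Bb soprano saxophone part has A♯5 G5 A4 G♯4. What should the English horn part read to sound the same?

D#6 C6 D5 C#5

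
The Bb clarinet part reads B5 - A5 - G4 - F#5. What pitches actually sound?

A5 G5 F4 E5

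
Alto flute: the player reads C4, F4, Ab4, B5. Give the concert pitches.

G3 C4 Eb4 F#5

The alto flute sounds a perfect fourth below written, so transpose each written note down a perfect fourth.
C4 gives G3
F4 gives C4
Ab4 gives Eb4
B5 gives F#5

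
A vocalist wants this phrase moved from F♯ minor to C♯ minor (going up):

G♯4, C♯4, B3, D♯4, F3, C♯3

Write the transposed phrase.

D#5 G#4 F#4 A#4 C4 G#3

F♯ minor to C♯ minor up is a perfect fifth, so every note moves up by that interval.
G#4 gives D#5
C#4 gives G#4
B3 gives F#4
D#4 gives A#4
F3 gives C4
C#3 gives G#3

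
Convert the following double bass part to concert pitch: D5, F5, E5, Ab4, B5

D4 F4 E4 Ab3 B4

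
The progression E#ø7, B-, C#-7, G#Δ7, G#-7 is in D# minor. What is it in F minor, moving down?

Gø7 Db- Eb-7 BbΔ7 Bb-7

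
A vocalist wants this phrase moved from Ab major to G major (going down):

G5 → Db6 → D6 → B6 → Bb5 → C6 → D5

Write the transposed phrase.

F#5 C6 C#6 A#6 A5 B5 C#5

From Ab down to G is a minor second; apply that to each pitch.
G5 becomes F#5
Db6 becomes C6
D6 becomes C#6
B6 becomes A#6
Bb5 becomes A5
C6 becomes B5
D5 becomes C#5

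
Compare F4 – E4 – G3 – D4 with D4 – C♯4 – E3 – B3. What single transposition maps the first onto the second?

Take the first pair: F4 → D4. F to D spans 3 letter names, so the interval is some kind of third.
D4 to F4 is 3 semitones, which makes it a minor third; the second version is lower, so the direction is down.
Checking another pair — D4 → B3 — gives the same interval.

down a minor third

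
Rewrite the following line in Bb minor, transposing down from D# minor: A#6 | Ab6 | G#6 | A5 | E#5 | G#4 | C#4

D# minor to Bb minor down is an augmented third, so every note moves down by that interval.
A#6 gives F6
Ab6 gives Fbb6
G#6 gives Eb6
A5 gives Fb5
E#5 gives C5
G#4 gives Eb4
C#4 gives Ab3

F6 Fbb6 Eb6 Fb5 C5 Eb4 Ab3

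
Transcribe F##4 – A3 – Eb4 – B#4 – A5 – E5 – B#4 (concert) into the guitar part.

The guitar sounds a perfect octave below written, so the written part must be a perfect octave above concert — transpose each note up.
F##4 -> F##5
A3 -> A4
Eb4 -> Eb5
B#4 -> B#5
A5 -> A6
E5 -> E6
B#4 -> B#5

F##5 A4 Eb5 B#5 A6 E6 B#5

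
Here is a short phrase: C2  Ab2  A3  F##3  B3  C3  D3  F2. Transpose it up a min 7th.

C2 -> Bb2
Ab2 -> Gb3
A3 -> G4
F##3 -> E#4
B3 -> A4
C3 -> Bb3
D3 -> C4
F2 -> Eb3

Bb2 Gb3 G4 E#4 A4 Bb3 C4 Eb3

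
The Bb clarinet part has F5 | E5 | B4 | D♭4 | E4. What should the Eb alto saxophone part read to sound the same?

First find concert pitch: the Bb clarinet sounds a major second below written, so F5 E5 B4 D♭4 E4 sounds Eb5 D5 A4 Cb4 D4.
Then write for Eb alto saxophone: it sounds a major sixth below written, so the part must be a major sixth above concert.
Eb5 → C6
D5 → B5
A4 → F#5
Cb4 → Ab4
D4 → B4

C6 B5 F#5 Ab4 B4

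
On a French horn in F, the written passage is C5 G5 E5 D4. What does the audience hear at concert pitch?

F4 C5 A4 G3

Written C4 on the French horn in F sounds as F3, a perfect fifth lower; apply that shift to every note.
C5 gives F4
G5 gives C5
E5 gives A4
D4 gives G3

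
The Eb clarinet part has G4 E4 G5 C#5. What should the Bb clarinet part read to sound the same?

C5 A4 C6 F#5

First find concert pitch: the Eb clarinet sounds a minor third above written, so G4 E4 G5 C#5 sounds Bb4 G4 Bb5 E5.
Then write for Bb clarinet: it sounds a major second below written, so the part must be a major second above concert.
Bb4 → C5
G4 → A4
Bb5 → C6
E5 → F#5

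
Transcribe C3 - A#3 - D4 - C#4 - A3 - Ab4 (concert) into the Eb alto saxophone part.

The Eb alto saxophone sounds a major sixth below written, so the written part must be a major sixth above concert — transpose each note up.
C3 -> A3
A#3 -> F##4
D4 -> B4
C#4 -> A#4
A3 -> F#4
Ab4 -> F5

A3 F##4 B4 A#4 F#4 F5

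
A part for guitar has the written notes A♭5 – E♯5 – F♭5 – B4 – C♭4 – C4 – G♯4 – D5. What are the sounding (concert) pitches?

Ab4 E#4 Fb4 B3 Cb3 C3 G#3 D4

Written C4 on the guitar sounds as C3, a perfect octave lower; apply that shift to every note.
Ab5 becomes Ab4
E#5 becomes E#4
Fb5 becomes Fb4
B4 becomes B3
Cb4 becomes Cb3
C4 becomes C3
G#4 becomes G#3
D5 becomes D4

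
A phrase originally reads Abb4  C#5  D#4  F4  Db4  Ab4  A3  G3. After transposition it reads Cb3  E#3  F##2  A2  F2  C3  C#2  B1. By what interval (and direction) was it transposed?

down a minor thirteenth

Take the first pair: Abb4 → Cb3. A to C spans 13 letter names, so the interval is some kind of thirteenth.
Cb3 to Abb4 is 20 semitones, which makes it a minor thirteenth; the second version is lower, so the direction is down.
Checking another pair — G3 → B1 — gives the same interval.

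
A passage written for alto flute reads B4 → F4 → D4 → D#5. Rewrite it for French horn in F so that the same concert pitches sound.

C#5 G4 E4 E#5

First find concert pitch: the alto flute sounds a perfect fourth below written, so B4 F4 D4 D#5 sounds F#4 C4 A3 A#4.
Then write for French horn in F: it sounds a perfect fifth below written, so the part must be a perfect fifth above concert.
F#4 → C#5
C4 → G4
A3 → E4
A#4 → E#5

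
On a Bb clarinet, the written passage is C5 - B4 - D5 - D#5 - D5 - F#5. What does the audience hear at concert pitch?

Written C4 on the Bb clarinet sounds as Bb3, a major second lower; apply that shift to every note.
C5 becomes Bb4
B4 becomes A4
D5 becomes C5
D#5 becomes C#5
D5 becomes C5
F#5 becomes E5

Bb4 A4 C5 C#5 C5 E5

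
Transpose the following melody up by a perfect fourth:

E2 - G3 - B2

A2 C4 E3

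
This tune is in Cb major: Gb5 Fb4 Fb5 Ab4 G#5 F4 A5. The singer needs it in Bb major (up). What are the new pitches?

From Cb up to Bb is a major seventh; apply that to each pitch.
Gb5 gives F6
Fb4 gives Eb5
Fb5 gives Eb6
Ab4 gives G5
G#5 gives F##6
F4 gives E5
A5 gives G#6

F6 Eb5 Eb6 G5 F##6 E5 G#6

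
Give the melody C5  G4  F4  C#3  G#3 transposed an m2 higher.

Db5 Ab4 Gb4 D3 A3

C5 -> Db5
G4 -> Ab4
F4 -> Gb4
C#3 -> D3
G#3 -> A3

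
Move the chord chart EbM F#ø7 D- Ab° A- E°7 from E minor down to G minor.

GbM Aø7 F- Cb° C- G°7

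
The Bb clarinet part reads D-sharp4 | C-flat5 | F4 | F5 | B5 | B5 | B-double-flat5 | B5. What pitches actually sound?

Written C4 on the Bb clarinet sounds as Bb3, a major second lower; apply that shift to every note.
D#4 gives C#4
Cb5 gives Bbb4
F4 gives Eb4
F5 gives Eb5
B5 gives A5
B5 gives A5
Bbb5 gives Abb5
B5 gives A5

C#4 Bbb4 Eb4 Eb5 A5 A5 Abb5 A5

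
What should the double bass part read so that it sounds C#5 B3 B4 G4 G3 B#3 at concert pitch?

The double bass sounds a perfect octave below written, so the written part must be a perfect octave above concert — transpose each note up.
C#5 gives C#6
B3 gives B4
B4 gives B5
G4 gives G5
G3 gives G4
B#3 gives B#4

C#6 B4 B5 G5 G4 B#4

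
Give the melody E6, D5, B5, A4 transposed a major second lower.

D6 C5 A5 G4

E6 down a major second is D6.
D5: a second down reaches C, and 2 semitones makes it C5.
B5 down a major second is A5.
A major second down from A4 gives G4.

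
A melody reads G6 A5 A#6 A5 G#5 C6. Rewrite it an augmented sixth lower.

An augmented sixth down from G6 gives Bbb5.
An augmented sixth down from A5 gives Cb5.
An augmented sixth down from A#6 gives C6.
A5: a sixth down reaches C, and 10 semitones makes it Cb5.
G#5: a sixth down reaches B, and 10 semitones makes it Bb4.
An augmented sixth down from C6 gives Ebb5.

Bbb5 Cb5 C6 Cb5 Bb4 Ebb5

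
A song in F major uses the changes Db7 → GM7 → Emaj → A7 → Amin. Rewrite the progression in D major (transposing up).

Bb7 EM7 C#maj F#7 F#min

F major up to D major is a major sixth; each chord root moves by that interval while the quality stays the same.
Db7: root Db up a major sixth → Bb, giving Bb7.
GM7: root G up a major sixth → E, giving EM7.
Emaj: root E up a major sixth → C#, giving C#maj.
A7: root A up a major sixth → F#, giving F#7.
Amin: root A up a major sixth → F#, giving F#min.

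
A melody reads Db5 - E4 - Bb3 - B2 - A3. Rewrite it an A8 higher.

D6 E#5 B4 B#3 A#4

Db5 becomes D6
E4 becomes E#5
Bb3 becomes B4
B2 becomes B#3
A3 becomes A#4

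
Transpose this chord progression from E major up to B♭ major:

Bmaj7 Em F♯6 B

Fmaj7 Bbm C6 F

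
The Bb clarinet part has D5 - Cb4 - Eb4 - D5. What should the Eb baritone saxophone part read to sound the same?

A6 Gb5 Bb5 A6

First find concert pitch: the Bb clarinet sounds a major second below written, so D5 Cb4 Eb4 D5 sounds C5 Bbb3 Db4 C5.
Then write for Eb baritone saxophone: it sounds a major thirteenth below written, so the part must be a major thirteenth above concert.
C5 → A6
Bbb3 → Gb5
Db4 → Bb5
C5 → A6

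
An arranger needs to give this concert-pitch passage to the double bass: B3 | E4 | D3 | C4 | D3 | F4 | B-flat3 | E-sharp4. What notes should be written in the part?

B4 E5 D4 C5 D4 F5 Bb4 E#5

Written C4 sounds as C3 on the double bass, so concert pitches are written a perfect octave up.
B3 -> B4
E4 -> E5
D3 -> D4
C4 -> C5
D3 -> D4
F4 -> F5
Bb3 -> Bb4
E#4 -> E#5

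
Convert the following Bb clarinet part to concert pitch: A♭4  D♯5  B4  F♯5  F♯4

Written C4 on the Bb clarinet sounds as Bb3, a major second lower; apply that shift to every note.
Ab4 → Gb4
D#5 → C#5
B4 → A4
F#5 → E5
F#4 → E4

Gb4 C#5 A4 E5 E4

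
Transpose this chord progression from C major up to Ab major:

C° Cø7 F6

Ab° Abø7 Db6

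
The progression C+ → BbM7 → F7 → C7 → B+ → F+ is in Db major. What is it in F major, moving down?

E+ DM7 A7 E7 D#+ A+

Db major down to F major is a minor sixth; each chord root moves by that interval while the quality stays the same.
C+: root C down a minor sixth → E, giving E+.
BbM7: root Bb down a minor sixth → D, giving DM7.
F7: root F down a minor sixth → A, giving A7.
C7: root C down a minor sixth → E, giving E7.
B+: root B down a minor sixth → D#, giving D#+.
F+: root F down a minor sixth → A, giving A+.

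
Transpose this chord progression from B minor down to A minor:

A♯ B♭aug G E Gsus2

G# Abaug F D Fsus2

B minor down to A minor is a major second; each chord root moves by that interval while the quality stays the same.
A♯: root A♯ down a major second → G#, giving G#.
B♭aug: root B♭ down a major second → Ab, giving Abaug.
G: root G down a major second → F, giving F.
E: root E down a major second → D, giving D.
Gsus2: root G down a major second → F, giving Fsus2.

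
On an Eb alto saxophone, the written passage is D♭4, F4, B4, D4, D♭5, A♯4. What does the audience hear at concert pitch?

Fb3 Ab3 D4 F3 Fb4 C#4

Written C4 on the Eb alto saxophone sounds as Eb3, a major sixth lower; apply that shift to every note.
Db4 gives Fb3
F4 gives Ab3
B4 gives D4
D4 gives F3
Db5 gives Fb4
A#4 gives C#4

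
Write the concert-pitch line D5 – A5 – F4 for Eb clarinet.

The Eb clarinet sounds a minor third above written, so the written part must be a minor third below concert — transpose each note down.
D5 gives B4
A5 gives F#5
F4 gives D4

B4 F#5 D4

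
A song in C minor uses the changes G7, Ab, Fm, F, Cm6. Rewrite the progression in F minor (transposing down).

C minor down to F minor is a perfect fifth; each chord root moves by that interval while the quality stays the same.
G7: root G down a perfect fifth → C, giving C7.
Ab: root Ab down a perfect fifth → Db, giving Db.
Fm: root F down a perfect fifth → Bb, giving Bbm.
F: root F down a perfect fifth → Bb, giving Bb.
Cm6: root C down a perfect fifth → F, giving Fm6.

C7 Db Bbm Bb Fm6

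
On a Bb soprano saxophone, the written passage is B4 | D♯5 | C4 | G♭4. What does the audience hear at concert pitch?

The Bb soprano saxophone sounds a major second below written, so transpose each written note down a major second.
B4 gives A4
D#5 gives C#5
C4 gives Bb3
Gb4 gives Fb4

A4 C#5 Bb3 Fb4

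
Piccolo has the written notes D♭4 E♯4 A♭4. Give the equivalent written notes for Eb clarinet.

Bb4 C##5 F5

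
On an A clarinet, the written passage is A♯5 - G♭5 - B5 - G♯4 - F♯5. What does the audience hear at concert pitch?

F##5 Eb5 G#5 E#4 D#5

Written C4 on the A clarinet sounds as A3, a minor third lower; apply that shift to every note.
A#5 becomes F##5
Gb5 becomes Eb5
B5 becomes G#5
G#4 becomes E#4
F#5 becomes D#5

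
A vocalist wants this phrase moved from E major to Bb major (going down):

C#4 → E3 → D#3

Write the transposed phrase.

E major to Bb major down is an augmented fourth, so every note moves down by that interval.
C#4 to G3
E3 to Bb2
D#3 to A2

G3 Bb2 A2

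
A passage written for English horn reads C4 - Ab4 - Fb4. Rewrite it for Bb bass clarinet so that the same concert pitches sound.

G4 Eb5 Cb5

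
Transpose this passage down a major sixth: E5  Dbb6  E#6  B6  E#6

G4 Fbb5 G#5 D6 G#5

E5 -> G4
Dbb6 -> Fbb5
E#6 -> G#5
B6 -> D6
E#6 -> G#5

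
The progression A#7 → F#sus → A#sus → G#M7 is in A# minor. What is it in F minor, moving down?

F7 Dbsus Fsus EbM7

A# minor down to F minor is an augmented third; each chord root moves by that interval while the quality stays the same.
A#7: root A# down an augmented third → F, giving F7.
F#sus: root F# down an augmented third → Db, giving Dbsus.
A#sus: root A# down an augmented third → F, giving Fsus.
G#M7: root G# down an augmented third → Eb, giving EbM7.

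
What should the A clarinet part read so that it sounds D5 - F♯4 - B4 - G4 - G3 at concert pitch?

The A clarinet sounds a minor third below written, so the written part must be a minor third above concert — transpose each note up.
D5 gives F5
F#4 gives A4
B4 gives D5
G4 gives Bb4
G3 gives Bb3

F5 A4 D5 Bb4 Bb3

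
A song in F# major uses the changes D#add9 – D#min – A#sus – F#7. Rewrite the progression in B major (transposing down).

F# major down to B major is a perfect fifth; each chord root moves by that interval while the quality stays the same.
D#add9: root D# down a perfect fifth → G#, giving G#add9.
D#min: root D# down a perfect fifth → G#, giving G#min.
A#sus: root A# down a perfect fifth → D#, giving D#sus.
F#7: root F# down a perfect fifth → B, giving B7.

G#add9 G#min D#sus B7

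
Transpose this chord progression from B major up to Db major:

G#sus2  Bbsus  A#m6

Bbsus2 Dbbsus Cm6

B major up to Db major is a diminished third; each chord root moves by that interval while the quality stays the same.
G#sus2: root G# up a diminished third → Bb, giving Bbsus2.
Bbsus: root Bb up a diminished third → Dbb, giving Dbbsus.
A#m6: root A# up a diminished third → C, giving Cm6.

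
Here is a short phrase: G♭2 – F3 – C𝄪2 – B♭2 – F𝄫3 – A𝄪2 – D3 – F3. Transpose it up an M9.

Ab3 G4 D##3 C4 Gbb4 B##3 E4 G4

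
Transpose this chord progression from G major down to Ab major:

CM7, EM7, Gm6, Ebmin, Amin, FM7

DbM7 FM7 Abm6 Fbmin Bbmin GbM7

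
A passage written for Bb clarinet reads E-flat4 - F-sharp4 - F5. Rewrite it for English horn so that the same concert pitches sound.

First find concert pitch: the Bb clarinet sounds a major second below written, so E-flat4 F-sharp4 F5 sounds Db4 E4 Eb5.
Then write for English horn: it sounds a perfect fifth below written, so the part must be a perfect fifth above concert.
Db4 → Ab4
E4 → B4
Eb5 → Bb5

Ab4 B4 Bb5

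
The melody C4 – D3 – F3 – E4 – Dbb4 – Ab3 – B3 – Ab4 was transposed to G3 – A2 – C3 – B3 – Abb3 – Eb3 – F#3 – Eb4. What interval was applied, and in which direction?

From C4 to G3 is 4 letter names — a fourth of some quality.
G3 to C4 is 5 semitones, which makes it a perfect fourth; the second version is lower, so the direction is down.
Checking another pair — Ab4 → Eb4 — gives the same interval.

down a perfect fourth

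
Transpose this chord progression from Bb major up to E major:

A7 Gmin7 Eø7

Bb major up to E major is an augmented fourth; each chord root moves by that interval while the quality stays the same.
A7: root A up an augmented fourth → D#, giving D#7.
Gmin7: root G up an augmented fourth → C#, giving C#min7.
Eø7: root E up an augmented fourth → A#, giving A#ø7.

D#7 C#min7 A#ø7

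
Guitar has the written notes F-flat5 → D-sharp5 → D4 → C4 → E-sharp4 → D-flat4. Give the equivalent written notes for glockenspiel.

Fb2 D#2 D1 C1 E#1 Db1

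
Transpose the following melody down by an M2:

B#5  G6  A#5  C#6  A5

B#5 down a major second is A#5.
A major second down from G6 gives F6.
A#5: a second down reaches G, and 2 semitones makes it G#5.
C#6: a second down reaches B, and 2 semitones makes it B5.
A5: a second down reaches G, and 2 semitones makes it G5.

A#5 F6 G#5 B5 G5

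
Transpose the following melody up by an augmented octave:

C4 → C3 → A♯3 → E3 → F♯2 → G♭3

C4: an octave up reaches C, and 13 semitones makes it C#5.
An augmented octave up from C3 gives C#4.
A#3: an octave up reaches A, and 13 semitones makes it A##4.
E3 up an augmented octave is E#4.
F#2 up an augmented octave is F##3.
An augmented octave up from Gb3 gives G4.

C#5 C#4 A##4 E#4 F##3 G4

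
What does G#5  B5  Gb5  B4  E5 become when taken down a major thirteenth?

B3 D4 Bbb3 D3 G3

G#5 → B3
B5 → D4
Gb5 → Bbb3
B4 → D3
E5 → G3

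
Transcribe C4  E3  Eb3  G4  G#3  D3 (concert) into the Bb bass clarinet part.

The Bb bass clarinet sounds a major ninth below written, so the written part must be a major ninth above concert — transpose each note up.
C4 gives D5
E3 gives F#4
Eb3 gives F4
G4 gives A5
G#3 gives A#4
D3 gives E4

D5 F#4 F4 A5 A#4 E4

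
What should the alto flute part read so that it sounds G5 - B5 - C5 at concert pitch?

C6 E6 F5

The alto flute sounds a perfect fourth below written, so the written part must be a perfect fourth above concert — transpose each note up.
G5 → C6
B5 → E6
C5 → F5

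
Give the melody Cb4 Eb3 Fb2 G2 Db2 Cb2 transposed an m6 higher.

Abb4 Cb4 Dbb3 Eb3 Bbb2 Abb2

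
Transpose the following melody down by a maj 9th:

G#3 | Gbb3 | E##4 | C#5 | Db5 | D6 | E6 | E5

A major ninth down from G#3 gives F#2.
Gbb3 down a major ninth is Fbb2.
A major ninth down from E##4 gives D##3.
A major ninth down from C#5 gives B3.
A major ninth down from Db5 gives Cb4.
D6 down a major ninth is C5.
E6: a ninth down reaches D, and 14 semitones makes it D5.
A major ninth down from E5 gives D4.

F#2 Fbb2 D##3 B3 Cb4 C5 D5 D4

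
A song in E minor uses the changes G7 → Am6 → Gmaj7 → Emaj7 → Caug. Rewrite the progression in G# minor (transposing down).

B7 C#m6 Bmaj7 G#maj7 Eaug

E minor down to G# minor is a minor sixth; each chord root moves by that interval while the quality stays the same.
G7: root G down a minor sixth → B, giving B7.
Am6: root A down a minor sixth → C#, giving C#m6.
Gmaj7: root G down a minor sixth → B, giving Bmaj7.
Emaj7: root E down a minor sixth → G#, giving G#maj7.
Caug: root C down a minor sixth → E, giving Eaug.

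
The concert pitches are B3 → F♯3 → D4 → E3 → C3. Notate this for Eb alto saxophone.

Written C4 sounds as Eb3 on the Eb alto saxophone, so concert pitches are written a major sixth up.
B3 to G#4
F#3 to D#4
D4 to B4
E3 to C#4
C3 to A3

G#4 D#4 B4 C#4 A3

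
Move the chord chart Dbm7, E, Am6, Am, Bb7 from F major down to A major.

Fm7 G# C#m6 C#m D7

F major down to A major is a minor sixth; each chord root moves by that interval while the quality stays the same.
Dbm7: root Db down a minor sixth → F, giving Fm7.
E: root E down a minor sixth → G#, giving G#.
Am6: root A down a minor sixth → C#, giving C#m6.
Am: root A down a minor sixth → C#, giving C#m.
Bb7: root Bb down a minor sixth → D, giving D7.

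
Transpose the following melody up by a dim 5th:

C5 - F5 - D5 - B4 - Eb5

Gb5 Cb6 Ab5 F5 Bbb5

A diminished fifth up from C5 gives Gb5.
F5 up a diminished fifth is Cb6.
D5 up a diminished fifth is Ab5.
A diminished fifth up from B4 gives F5.
Eb5 up a diminished fifth is Bbb5.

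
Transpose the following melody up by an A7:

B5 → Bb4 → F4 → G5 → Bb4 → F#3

A##6 A#5 E#5 F##6 A#5 E##4

An augmented seventh up from B5 gives A##6.
Bb4 up an augmented seventh is A#5.
F4: a seventh up reaches E, and 12 semitones makes it E#5.
G5 up an augmented seventh is F##6.
Bb4 up an augmented seventh is A#5.
F#3 up an augmented seventh is E##4.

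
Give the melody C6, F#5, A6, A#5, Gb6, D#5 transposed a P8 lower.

C5 F#4 A5 A#4 Gb5 D#4

A perfect octave down from C6 gives C5.
A perfect octave down from F#5 gives F#4.
A6 down a perfect octave is A5.
A perfect octave down from A#5 gives A#4.
Gb6: an octave down reaches G, and 12 semitones makes it Gb5.
D#5: an octave down reaches D, and 12 semitones makes it D#4.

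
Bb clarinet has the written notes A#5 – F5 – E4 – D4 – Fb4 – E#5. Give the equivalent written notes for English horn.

D#6 Bb5 A4 G4 Bbb4 A#5

First find concert pitch: the Bb clarinet sounds a major second below written, so A#5 F5 E4 D4 Fb4 E#5 sounds G#5 Eb5 D4 C4 Ebb4 D#5.
Then write for English horn: it sounds a perfect fifth below written, so the part must be a perfect fifth above concert.
G#5 → D#6
Eb5 → Bb5
D4 → A4
C4 → G4
Ebb4 → Bbb4
D#5 → A#5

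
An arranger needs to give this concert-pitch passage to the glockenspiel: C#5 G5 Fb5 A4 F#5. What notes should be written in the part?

Written C4 sounds as C6 on the glockenspiel, so concert pitches are written a perfect fifteenth down.
C#5 -> C#3
G5 -> G3
Fb5 -> Fb3
A4 -> A2
F#5 -> F#3

C#3 G3 Fb3 A2 F#3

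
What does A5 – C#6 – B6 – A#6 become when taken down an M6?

A5 → C5
C#6 → E5
B6 → D6
A#6 → C#6

C5 E5 D6 C#6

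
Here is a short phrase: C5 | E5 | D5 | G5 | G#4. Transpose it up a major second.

D5 F#5 E5 A5 A#4

C5 gives D5
E5 gives F#5
D5 gives E5
G5 gives A5
G#4 gives A#4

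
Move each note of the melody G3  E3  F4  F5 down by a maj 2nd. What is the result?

G3 to F3
E3 to D3
F4 to Eb4
F5 to Eb5

F3 D3 Eb4 Eb5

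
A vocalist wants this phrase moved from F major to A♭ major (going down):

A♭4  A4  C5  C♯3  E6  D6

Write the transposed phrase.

Cb4 C4 Eb4 E2 G5 F5

F major to A♭ major down is a major sixth, so every note moves down by that interval.
Ab4 -> Cb4
A4 -> C4
C5 -> Eb4
C#3 -> E2
E6 -> G5
D6 -> F5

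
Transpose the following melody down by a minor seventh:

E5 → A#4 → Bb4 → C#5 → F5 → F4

F#4 B#3 C4 D#4 G4 G3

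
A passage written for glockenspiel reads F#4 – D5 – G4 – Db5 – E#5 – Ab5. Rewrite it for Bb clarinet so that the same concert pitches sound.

First find concert pitch: the glockenspiel sounds a perfect fifteenth above written, so F#4 D5 G4 Db5 E#5 Ab5 sounds F#6 D7 G6 Db7 E#7 Ab7.
Then write for Bb clarinet: it sounds a major second below written, so the part must be a major second above concert.
F#6 → G#6
D7 → E7
G6 → A6
Db7 → Eb7
E#7 → F##7
Ab7 → Bb7

G#6 E7 A6 Eb7 F##7 Bb7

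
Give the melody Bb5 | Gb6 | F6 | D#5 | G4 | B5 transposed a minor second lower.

Bb5 gives A5
Gb6 gives F6
F6 gives E6
D#5 gives C##5
G4 gives F#4
B5 gives A#5

A5 F6 E6 C##5 F#4 A#5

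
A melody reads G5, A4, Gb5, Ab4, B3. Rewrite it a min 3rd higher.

G5 up a minor third is Bb5.
A4: a third up reaches C, and 3 semitones makes it C5.
A minor third up from Gb5 gives Bbb5.
A minor third up from Ab4 gives Cb5.
B3 up a minor third is D4.

Bb5 C5 Bbb5 Cb5 D4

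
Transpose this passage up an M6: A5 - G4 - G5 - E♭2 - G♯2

A5: a sixth up reaches F, and 9 semitones makes it F#6.
G4 up a major sixth is E5.
G5 up a major sixth is E6.
Eb2 up a major sixth is C3.
G#2: a sixth up reaches E, and 9 semitones makes it E#3.

F#6 E5 E6 C3 E#3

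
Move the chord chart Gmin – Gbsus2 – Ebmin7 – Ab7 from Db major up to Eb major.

Db major up to Eb major is a major second; each chord root moves by that interval while the quality stays the same.
Gmin: root G up a major second → A, giving Amin.
Gbsus2: root Gb up a major second → Ab, giving Absus2.
Ebmin7: root Eb up a major second → F, giving Fmin7.
Ab7: root Ab up a major second → Bb, giving Bb7.

Amin Absus2 Fmin7 Bb7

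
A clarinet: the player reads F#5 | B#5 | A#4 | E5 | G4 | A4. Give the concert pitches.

Written C4 on the A clarinet sounds as A3, a minor third lower; apply that shift to every note.
F#5 becomes D#5
B#5 becomes G##5
A#4 becomes F##4
E5 becomes C#5
G4 becomes E4
A4 becomes F#4

D#5 G##5 F##4 C#5 E4 F#4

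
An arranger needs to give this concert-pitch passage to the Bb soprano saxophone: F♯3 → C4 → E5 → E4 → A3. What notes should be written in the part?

G#3 D4 F#5 F#4 B3

The Bb soprano saxophone sounds a major second below written, so the written part must be a major second above concert — transpose each note up.
F#3 becomes G#3
C4 becomes D4
E5 becomes F#5
E4 becomes F#4
A3 becomes B3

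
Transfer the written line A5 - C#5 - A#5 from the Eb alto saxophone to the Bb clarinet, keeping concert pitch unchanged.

First find concert pitch: the Eb alto saxophone sounds a major sixth below written, so A5 C#5 A#5 sounds C5 E4 C#5.
Then write for Bb clarinet: it sounds a major second below written, so the part must be a major second above concert.
C5 → D5
E4 → F#4
C#5 → D#5

D5 F#4 D#5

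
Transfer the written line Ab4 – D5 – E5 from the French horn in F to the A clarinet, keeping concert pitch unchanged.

Fb4 Bb4 C5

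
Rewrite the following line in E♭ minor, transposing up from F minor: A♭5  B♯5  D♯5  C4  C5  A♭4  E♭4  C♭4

Gb6 A#6 C#6 Bb4 Bb5 Gb5 Db5 Bbb4

F minor to E♭ minor up is a minor seventh, so every note moves up by that interval.
Ab5 → Gb6
B#5 → A#6
D#5 → C#6
C4 → Bb4
C5 → Bb5
Ab4 → Gb5
Eb4 → Db5
Cb4 → Bbb4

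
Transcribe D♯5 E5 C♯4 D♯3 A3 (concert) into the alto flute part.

The alto flute sounds a perfect fourth below written, so the written part must be a perfect fourth above concert — transpose each note up.
D#5 -> G#5
E5 -> A5
C#4 -> F#4
D#3 -> G#3
A3 -> D4

G#5 A5 F#4 G#3 D4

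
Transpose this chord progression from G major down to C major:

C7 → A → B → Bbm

F7 D E Ebm

G major down to C major is a perfect fifth; each chord root moves by that interval while the quality stays the same.
C7: root C down a perfect fifth → F, giving F7.
A: root A down a perfect fifth → D, giving D.
B: root B down a perfect fifth → E, giving E.
Bbm: root Bb down a perfect fifth → Eb, giving Ebm.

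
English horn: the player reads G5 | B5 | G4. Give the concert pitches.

C5 E5 C4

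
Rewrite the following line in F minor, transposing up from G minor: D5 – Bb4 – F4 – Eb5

C6 Ab5 Eb5 Db6

From G up to F is a minor seventh; apply that to each pitch.
D5 → C6
Bb4 → Ab5
F4 → Eb5
Eb5 → Db6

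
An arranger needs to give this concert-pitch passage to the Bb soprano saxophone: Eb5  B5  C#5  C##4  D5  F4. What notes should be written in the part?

F5 C#6 D#5 D##4 E5 G4

The Bb soprano saxophone sounds a major second below written, so the written part must be a major second above concert — transpose each note up.
Eb5 to F5
B5 to C#6
C#5 to D#5
C##4 to D##4
D5 to E5
F4 to G4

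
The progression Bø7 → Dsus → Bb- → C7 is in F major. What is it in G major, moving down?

C#ø7 Esus C- D7

F major down to G major is a minor seventh; each chord root moves by that interval while the quality stays the same.
Bø7: root B down a minor seventh → C#, giving C#ø7.
Dsus: root D down a minor seventh → E, giving Esus.
Bb-: root Bb down a minor seventh → C, giving C-.
C7: root C down a minor seventh → D, giving D7.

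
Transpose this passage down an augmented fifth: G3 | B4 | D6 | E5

Cb3 Eb4 Gb5 Ab4

G3 down an augmented fifth is Cb3.
B4: a fifth down reaches E, and 8 semitones makes it Eb4.
An augmented fifth down from D6 gives Gb5.
E5 down an augmented fifth is Ab4.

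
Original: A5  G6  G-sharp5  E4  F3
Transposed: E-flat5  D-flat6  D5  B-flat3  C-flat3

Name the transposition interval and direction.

Take the first pair: A5 → Eb5. A to E spans 4 letter names, so the interval is some kind of fourth.
Eb5 to A5 is 6 semitones, which makes it an augmented fourth; the second version is lower, so the direction is down.
Checking another pair — F3 → Cb3 — gives the same interval.

down an augmented fourth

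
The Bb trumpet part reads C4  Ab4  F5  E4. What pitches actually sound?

Written C4 on the Bb trumpet sounds as Bb3, a major second lower; apply that shift to every note.
C4 becomes Bb3
Ab4 becomes Gb4
F5 becomes Eb5
E4 becomes D4

Bb3 Gb4 Eb5 D4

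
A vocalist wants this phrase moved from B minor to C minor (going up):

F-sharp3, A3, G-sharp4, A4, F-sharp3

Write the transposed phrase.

G3 Bb3 A4 Bb4 G3

From B up to C is a minor second; apply that to each pitch.
F#3 becomes G3
A3 becomes Bb3
G#4 becomes A4
A4 becomes Bb4
F#3 becomes G3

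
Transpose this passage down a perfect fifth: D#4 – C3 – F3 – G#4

G#3 F2 Bb2 C#4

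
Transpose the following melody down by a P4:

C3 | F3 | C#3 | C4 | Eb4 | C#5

G2 C3 G#2 G3 Bb3 G#4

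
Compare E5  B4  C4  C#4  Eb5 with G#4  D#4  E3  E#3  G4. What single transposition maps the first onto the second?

From E5 to G#4 is 6 letter names — a sixth of some quality.
G#4 to E5 is 8 semitones, which makes it a minor sixth; the second version is lower, so the direction is down.
Checking another pair — Eb5 → G4 — gives the same interval.

down a minor sixth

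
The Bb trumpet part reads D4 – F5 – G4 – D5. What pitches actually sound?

C4 Eb5 F4 C5

The Bb trumpet sounds a major second below written, so transpose each written note down a major second.
D4 gives C4
F5 gives Eb5
G4 gives F4
D5 gives C5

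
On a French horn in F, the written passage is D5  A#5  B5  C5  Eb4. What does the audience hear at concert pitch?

Written C4 on the French horn in F sounds as F3, a perfect fifth lower; apply that shift to every note.
D5 gives G4
A#5 gives D#5
B5 gives E5
C5 gives F4
Eb4 gives Ab3

G4 D#5 E5 F4 Ab3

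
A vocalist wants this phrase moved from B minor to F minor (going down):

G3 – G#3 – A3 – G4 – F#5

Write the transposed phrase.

From B down to F is an augmented fourth; apply that to each pitch.
G3 gives Db3
G#3 gives D3
A3 gives Eb3
G4 gives Db4
F#5 gives C5

Db3 D3 Eb3 Db4 C5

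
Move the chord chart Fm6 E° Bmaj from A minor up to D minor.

A minor up to D minor is a perfect fourth; each chord root moves by that interval while the quality stays the same.
Fm6: root F up a perfect fourth → Bb, giving Bbm6.
E°: root E up a perfect fourth → A, giving A°.
Bmaj: root B up a perfect fourth → E, giving Emaj.

Bbm6 A° Emaj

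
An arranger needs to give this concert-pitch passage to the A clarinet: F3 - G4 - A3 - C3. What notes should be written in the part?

Ab3 Bb4 C4 Eb3

The A clarinet sounds a minor third below written, so the written part must be a minor third above concert — transpose each note up.
F3 becomes Ab3
G4 becomes Bb4
A3 becomes C4
C3 becomes Eb3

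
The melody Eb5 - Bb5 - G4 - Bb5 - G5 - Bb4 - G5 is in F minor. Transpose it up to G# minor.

F#5 C#6 A#4 C#6 A#5 C#5 A#5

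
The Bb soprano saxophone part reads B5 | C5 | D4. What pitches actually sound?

A5 Bb4 C4

Written C4 on the Bb soprano saxophone sounds as Bb3, a major second lower; apply that shift to every note.
B5 → A5
C5 → Bb4
D4 → C4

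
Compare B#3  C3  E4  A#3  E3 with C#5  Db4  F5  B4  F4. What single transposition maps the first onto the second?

up a minor ninth

From B#3 to C#5 is 9 letter names — a ninth of some quality.
B#3 to C#5 is 13 semitones, which makes it a minor ninth; the second version is higher, so the direction is up.
Checking another pair — E3 → F4 — gives the same interval.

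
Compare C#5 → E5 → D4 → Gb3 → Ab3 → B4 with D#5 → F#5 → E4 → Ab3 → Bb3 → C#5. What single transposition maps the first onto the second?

up a major second

Take the first pair: C#5 → D#5. C to D spans 2 letter names, so the interval is some kind of second.
C#5 to D#5 is 2 semitones, which makes it a major second; the second version is higher, so the direction is up.
Checking another pair — B4 → C#5 — gives the same interval.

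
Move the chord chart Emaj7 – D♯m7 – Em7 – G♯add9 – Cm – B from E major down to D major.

Dmaj7 C#m7 Dm7 F#add9 Bbm A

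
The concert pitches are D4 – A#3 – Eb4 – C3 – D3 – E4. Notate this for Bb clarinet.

E4 B#3 F4 D3 E3 F#4

Written C4 sounds as Bb3 on the Bb clarinet, so concert pitches are written a major second up.
D4 becomes E4
A#3 becomes B#3
Eb4 becomes F4
C3 becomes D3
D3 becomes E3
E4 becomes F#4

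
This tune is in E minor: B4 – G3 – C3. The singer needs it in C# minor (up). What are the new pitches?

G#5 E4 A3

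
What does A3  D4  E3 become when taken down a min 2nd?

G#3 C#4 D#3

A3 down a minor second is G#3.
D4: a second down reaches C, and 1 semitone makes it C#4.
A minor second down from E3 gives D#3.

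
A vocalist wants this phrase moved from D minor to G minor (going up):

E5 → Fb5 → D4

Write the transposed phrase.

A5 Bbb5 G4

D minor to G minor up is a perfect fourth, so every note moves up by that interval.
E5 to A5
Fb5 to Bbb5
D4 to G4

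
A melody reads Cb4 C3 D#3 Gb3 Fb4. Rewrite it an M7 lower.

Cb4 becomes Dbb3
C3 becomes Db2
D#3 becomes E2
Gb3 becomes Abb2
Fb4 becomes Gbb3

Dbb3 Db2 E2 Abb2 Gbb3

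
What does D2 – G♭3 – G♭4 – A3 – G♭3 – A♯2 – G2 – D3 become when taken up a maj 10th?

F#3 Bb4 Bb5 C#5 Bb4 C##4 B3 F#4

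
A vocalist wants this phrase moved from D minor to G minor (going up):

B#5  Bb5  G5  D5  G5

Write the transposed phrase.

D minor to G minor up is a perfect fourth, so every note moves up by that interval.
B#5 -> E#6
Bb5 -> Eb6
G5 -> C6
D5 -> G5
G5 -> C6

E#6 Eb6 C6 G5 C6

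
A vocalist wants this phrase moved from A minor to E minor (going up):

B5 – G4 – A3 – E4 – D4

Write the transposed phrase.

F#6 D5 E4 B4 A4

From A up to E is a perfect fifth; apply that to each pitch.
B5 gives F#6
G4 gives D5
A3 gives E4
E4 gives B4
D4 gives A4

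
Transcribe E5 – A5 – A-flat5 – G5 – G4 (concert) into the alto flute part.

A5 D6 Db6 C6 C5

Written C4 sounds as G3 on the alto flute, so concert pitches are written a perfect fourth up.
E5 to A5
A5 to D6
Ab5 to Db6
G5 to C6
G4 to C5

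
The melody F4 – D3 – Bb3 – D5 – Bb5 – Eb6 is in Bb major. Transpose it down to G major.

From Bb down to G is a minor third; apply that to each pitch.
F4 → D4
D3 → B2
Bb3 → G3
D5 → B4
Bb5 → G5
Eb6 → C6

D4 B2 G3 B4 G5 C6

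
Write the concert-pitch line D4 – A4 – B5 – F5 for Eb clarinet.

B3 F#4 G#5 D5

The Eb clarinet sounds a minor third above written, so the written part must be a minor third below concert — transpose each note down.
D4 → B3
A4 → F#4
B5 → G#5
F5 → D5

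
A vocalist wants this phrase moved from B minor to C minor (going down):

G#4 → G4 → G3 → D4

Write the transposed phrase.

B minor to C minor down is a major seventh, so every note moves down by that interval.
G#4 gives A3
G4 gives Ab3
G3 gives Ab2
D4 gives Eb3

A3 Ab3 Ab2 Eb3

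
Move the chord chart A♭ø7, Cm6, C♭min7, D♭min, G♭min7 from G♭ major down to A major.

Bø7 D#m6 Dmin7 Emin Amin7

G♭ major down to A major is a diminished seventh; each chord root moves by that interval while the quality stays the same.
A♭ø7: root A♭ down a diminished seventh → B, giving Bø7.
Cm6: root C down a diminished seventh → D#, giving D#m6.
C♭min7: root C♭ down a diminished seventh → D, giving Dmin7.
D♭min: root D♭ down a diminished seventh → E, giving Emin.
G♭min7: root G♭ down a diminished seventh → A, giving Amin7.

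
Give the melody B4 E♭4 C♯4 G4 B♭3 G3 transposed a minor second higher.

C5 Fb4 D4 Ab4 Cb4 Ab3

B4 -> C5
Eb4 -> Fb4
C#4 -> D4
G4 -> Ab4
Bb3 -> Cb4
G3 -> Ab3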